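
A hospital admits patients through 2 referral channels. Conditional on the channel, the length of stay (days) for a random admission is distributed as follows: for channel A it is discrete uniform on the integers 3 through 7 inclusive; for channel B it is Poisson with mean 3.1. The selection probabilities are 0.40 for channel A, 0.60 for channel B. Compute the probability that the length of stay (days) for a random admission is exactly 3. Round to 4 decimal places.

0.2142

Conditional on each channel, P(X = 3): A: 0.2; B: 0.223677.
By total probability, P(X = 3) = 0.4·0.2 + 0.6·0.223677 = 0.214206.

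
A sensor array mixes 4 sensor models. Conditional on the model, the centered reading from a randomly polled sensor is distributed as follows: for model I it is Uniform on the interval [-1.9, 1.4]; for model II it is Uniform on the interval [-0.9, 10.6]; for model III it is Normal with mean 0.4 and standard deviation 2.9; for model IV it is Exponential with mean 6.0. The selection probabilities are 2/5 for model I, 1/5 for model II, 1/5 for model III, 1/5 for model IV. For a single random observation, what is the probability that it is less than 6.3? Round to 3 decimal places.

0.851

Conditional on each model, P(X < 6.3): I: 1; II: 0.626087; III: 0.979049; IV: 0.650062.
By total probability, P(X < 6.3) = 0.4·1 + 0.2·0.626087 + 0.2·0.979049 + 0.2·0.650062 = 0.85104.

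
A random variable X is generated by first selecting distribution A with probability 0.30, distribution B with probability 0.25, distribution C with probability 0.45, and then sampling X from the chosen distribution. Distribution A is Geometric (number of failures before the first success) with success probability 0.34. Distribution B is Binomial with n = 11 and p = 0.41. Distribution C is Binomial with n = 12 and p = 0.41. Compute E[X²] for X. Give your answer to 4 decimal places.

20.7926

For each component E[X²] = Var + (mean)², giving A: 9.47751; B: 23.001; C: 27.1092.
Overall E[X²] = 0.3·9.47751 + 0.25·23.001 + 0.45·27.1092 = 20.7926.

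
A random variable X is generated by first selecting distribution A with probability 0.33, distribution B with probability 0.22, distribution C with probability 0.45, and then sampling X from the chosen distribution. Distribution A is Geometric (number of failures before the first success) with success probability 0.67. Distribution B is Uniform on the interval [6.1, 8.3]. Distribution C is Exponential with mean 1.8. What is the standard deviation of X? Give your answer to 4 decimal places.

2.8629

Per component, A: μ=0.492537, E[X²]=0.977723; B: μ=7.2, E[X²]=52.2433; C: μ=1.8, E[X²]=6.48.
E[X] = 0.33·0.492537 + 0.22·7.2 + 0.45·1.8 = 2.55654.
E[X²] = 0.33·0.977723 + 0.22·52.2433 + 0.45·6.48 = 14.7322.
Var(X) = E[X²] − (E[X])² = 14.7322 − 6.53588 = 8.1963.
SD(X) = √8.1963 = 2.86292.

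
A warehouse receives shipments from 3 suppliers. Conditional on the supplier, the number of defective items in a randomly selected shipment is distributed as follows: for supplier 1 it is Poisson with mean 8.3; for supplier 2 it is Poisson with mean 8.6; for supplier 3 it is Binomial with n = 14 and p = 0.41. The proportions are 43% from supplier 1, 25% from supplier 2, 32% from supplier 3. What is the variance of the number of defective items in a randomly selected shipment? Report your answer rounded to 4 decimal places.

8.3685

Per component, 1: μ=8.3, E[X²]=77.19; 2: μ=8.6, E[X²]=82.56; 3: μ=5.74, E[X²]=36.3342.
E[X] = 0.43·8.3 + 0.25·8.6 + 0.32·5.74 = 7.5558.
E[X²] = 0.43·77.19 + 0.25·82.56 + 0.32·36.3342 = 65.4586.
Var(X) = E[X²] − (E[X])² = 65.4586 − 57.0901 = 8.36853.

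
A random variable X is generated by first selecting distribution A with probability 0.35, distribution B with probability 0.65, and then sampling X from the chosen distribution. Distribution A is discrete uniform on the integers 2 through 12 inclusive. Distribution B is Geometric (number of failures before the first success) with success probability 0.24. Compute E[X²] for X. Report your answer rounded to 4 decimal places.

35.7444

For each component E[X²] = Var + (mean)², giving A: 59; B: 23.2222.
Overall E[X²] = 0.35·59 + 0.65·23.2222 = 35.7444.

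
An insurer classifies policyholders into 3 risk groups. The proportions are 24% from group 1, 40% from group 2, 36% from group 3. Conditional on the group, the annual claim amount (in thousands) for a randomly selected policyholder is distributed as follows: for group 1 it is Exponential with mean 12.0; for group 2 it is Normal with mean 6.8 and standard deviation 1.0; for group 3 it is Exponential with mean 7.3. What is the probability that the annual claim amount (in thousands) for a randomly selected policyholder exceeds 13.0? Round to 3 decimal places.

Conditional on each group, P(X > 13.0): 1: 0.338465; 2: 2.82316e-10; 3: 0.1685.
By total probability, P(X > 13.0) = 0.24·0.338465 + 0.4·2.82316e-10 + 0.36·0.1685 = 0.141892.

0.142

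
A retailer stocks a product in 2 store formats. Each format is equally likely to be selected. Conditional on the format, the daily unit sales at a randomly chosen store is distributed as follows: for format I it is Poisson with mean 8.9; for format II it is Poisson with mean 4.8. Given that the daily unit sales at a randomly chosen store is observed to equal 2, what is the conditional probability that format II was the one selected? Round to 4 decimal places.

0.9461

Likelihoods P(X=2 | ·): I: 0.00540168; II: 0.0948067.
Posterior ∝ prior × likelihood. Numerator for II: 0.5·0.0948067 = 0.0474033.
Normalizing constant: 0.5·0.00540168 + 0.5·0.0948067 = 0.0501042.
P(II | observation) = 0.0474033 / 0.0501042 = 0.946095.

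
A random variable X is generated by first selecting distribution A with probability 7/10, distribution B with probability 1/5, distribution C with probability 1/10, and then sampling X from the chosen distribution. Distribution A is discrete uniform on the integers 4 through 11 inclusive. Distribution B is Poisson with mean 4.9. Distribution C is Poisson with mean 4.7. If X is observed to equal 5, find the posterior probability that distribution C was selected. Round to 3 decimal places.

Likelihoods P(X=5 | ·): A: 0.125; B: 0.17529; C: 0.17383.
Posterior ∝ prior × likelihood. Numerator for C: 0.1·0.17383 = 0.017383.
Normalizing constant: 0.7·0.125 + 0.2·0.17529 + 0.1·0.17383 = 0.139941.
P(C | observation) = 0.017383 / 0.139941 = 0.124217.

0.124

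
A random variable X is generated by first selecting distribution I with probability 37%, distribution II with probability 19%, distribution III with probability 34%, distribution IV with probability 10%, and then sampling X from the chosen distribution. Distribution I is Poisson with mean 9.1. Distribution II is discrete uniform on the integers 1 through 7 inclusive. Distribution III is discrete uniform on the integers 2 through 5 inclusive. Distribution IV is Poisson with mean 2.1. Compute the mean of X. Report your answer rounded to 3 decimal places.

5.527

Component means — I: 9.1; II: 4; III: 3.5; IV: 2.1.
E[X] = 0.37·9.1 + 0.19·4 + 0.34·3.5 + 0.1·2.1 = 5.527.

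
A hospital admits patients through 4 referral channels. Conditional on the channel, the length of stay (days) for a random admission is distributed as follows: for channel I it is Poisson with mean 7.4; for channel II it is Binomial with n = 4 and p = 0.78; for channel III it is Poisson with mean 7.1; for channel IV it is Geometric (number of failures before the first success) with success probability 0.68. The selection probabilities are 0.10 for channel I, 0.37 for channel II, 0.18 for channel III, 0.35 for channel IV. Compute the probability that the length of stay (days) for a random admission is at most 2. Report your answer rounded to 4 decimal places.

0.4242

Conditional on each channel, P(X ≤ 2): I: 0.0218706; II: 0.212244; III: 0.0274801; IV: 0.967232.
By total probability, P(X ≤ 2) = 0.1·0.0218706 + 0.37·0.212244 + 0.18·0.0274801 + 0.35·0.967232 = 0.424195.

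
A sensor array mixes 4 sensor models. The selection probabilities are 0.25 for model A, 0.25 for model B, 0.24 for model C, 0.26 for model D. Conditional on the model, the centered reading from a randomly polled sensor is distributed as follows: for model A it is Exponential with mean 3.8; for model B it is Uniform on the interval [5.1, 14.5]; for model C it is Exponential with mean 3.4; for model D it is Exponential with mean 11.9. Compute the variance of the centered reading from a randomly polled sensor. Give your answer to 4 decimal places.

58.8207

Per component, A: μ=3.8, E[X²]=28.88; B: μ=9.8, E[X²]=103.403; C: μ=3.4, E[X²]=23.12; D: μ=11.9, E[X²]=283.22.
E[X] = 0.25·3.8 + 0.25·9.8 + 0.24·3.4 + 0.26·11.9 = 7.31.
E[X²] = 0.25·28.88 + 0.25·103.403 + 0.24·23.12 + 0.26·283.22 = 112.257.
Var(X) = E[X²] − (E[X])² = 112.257 − 53.4361 = 58.8207.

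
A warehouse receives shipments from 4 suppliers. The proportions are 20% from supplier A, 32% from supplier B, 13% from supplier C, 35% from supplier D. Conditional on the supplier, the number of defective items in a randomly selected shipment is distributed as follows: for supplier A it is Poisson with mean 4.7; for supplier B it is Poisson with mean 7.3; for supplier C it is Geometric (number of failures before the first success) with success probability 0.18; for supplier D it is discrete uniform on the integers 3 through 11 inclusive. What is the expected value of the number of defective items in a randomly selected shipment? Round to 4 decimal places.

Component means — A: 4.7; B: 7.3; C: 4.55556; D: 7.
E[X] = 0.2·4.7 + 0.32·7.3 + 0.13·4.55556 + 0.35·7 = 6.31822.

6.3182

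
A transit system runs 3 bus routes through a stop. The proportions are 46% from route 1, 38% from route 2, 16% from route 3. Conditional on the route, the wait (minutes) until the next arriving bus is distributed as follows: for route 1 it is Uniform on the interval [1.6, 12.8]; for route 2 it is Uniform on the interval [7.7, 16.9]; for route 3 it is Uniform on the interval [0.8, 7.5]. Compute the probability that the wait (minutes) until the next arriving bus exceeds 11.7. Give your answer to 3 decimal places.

Conditional on each route, P(X > 11.7): 1: 0.0982143; 2: 0.565217; 3: 0.
By total probability, P(X > 11.7) = 0.46·0.0982143 + 0.38·0.565217 + 0.16·0 = 0.259961.

0.260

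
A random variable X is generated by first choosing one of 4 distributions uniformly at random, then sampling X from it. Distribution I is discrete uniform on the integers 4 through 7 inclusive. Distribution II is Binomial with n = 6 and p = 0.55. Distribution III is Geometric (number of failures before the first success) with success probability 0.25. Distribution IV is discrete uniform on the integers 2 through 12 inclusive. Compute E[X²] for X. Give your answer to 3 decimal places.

30.969

For each component E[X²] = Var + (mean)², giving I: 31.5; II: 12.375; III: 21; IV: 59.
Overall E[X²] = 0.25·31.5 + 0.25·12.375 + 0.25·21 + 0.25·59 = 30.9688.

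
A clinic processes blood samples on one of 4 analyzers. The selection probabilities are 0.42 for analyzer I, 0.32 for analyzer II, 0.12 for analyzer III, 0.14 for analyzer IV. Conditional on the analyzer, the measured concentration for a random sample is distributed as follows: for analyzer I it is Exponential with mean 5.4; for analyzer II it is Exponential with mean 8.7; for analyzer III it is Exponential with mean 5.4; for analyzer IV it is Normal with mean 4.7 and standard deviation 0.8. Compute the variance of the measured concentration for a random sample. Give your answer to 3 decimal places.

42.692

Per component, I: μ=5.4, E[X²]=58.32; II: μ=8.7, E[X²]=151.38; III: μ=5.4, E[X²]=58.32; IV: μ=4.7, E[X²]=22.73.
E[X] = 0.42·5.4 + 0.32·8.7 + 0.12·5.4 + 0.14·4.7 = 6.358.
E[X²] = 0.42·58.32 + 0.32·151.38 + 0.12·58.32 + 0.14·22.73 = 83.1166.
Var(X) = E[X²] − (E[X])² = 83.1166 − 40.4242 = 42.6924.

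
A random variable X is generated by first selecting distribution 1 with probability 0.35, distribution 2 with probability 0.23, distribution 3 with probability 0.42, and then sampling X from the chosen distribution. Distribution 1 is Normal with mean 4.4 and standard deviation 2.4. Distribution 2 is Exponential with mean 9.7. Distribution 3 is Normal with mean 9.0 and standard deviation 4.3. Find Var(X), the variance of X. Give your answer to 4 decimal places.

36.8416

Per component, 1: μ=4.4, E[X²]=25.12; 2: μ=9.7, E[X²]=188.18; 3: μ=9, E[X²]=99.49.
E[X] = 0.35·4.4 + 0.23·9.7 + 0.42·9 = 7.551.
E[X²] = 0.35·25.12 + 0.23·188.18 + 0.42·99.49 = 93.8592.
Var(X) = E[X²] − (E[X])² = 93.8592 − 57.0176 = 36.8416.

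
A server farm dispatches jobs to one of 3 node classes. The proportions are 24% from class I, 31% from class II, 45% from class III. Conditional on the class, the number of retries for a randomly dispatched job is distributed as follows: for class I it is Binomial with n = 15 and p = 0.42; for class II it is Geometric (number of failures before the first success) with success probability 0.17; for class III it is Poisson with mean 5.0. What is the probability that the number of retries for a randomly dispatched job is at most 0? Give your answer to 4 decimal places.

0.0558

Conditional on each class, P(X ≤ 0): I: 0.000282761; II: 0.17; III: 0.00673795.
By total probability, P(X ≤ 0) = 0.24·0.000282761 + 0.31·0.17 + 0.45·0.00673795 = 0.0557999.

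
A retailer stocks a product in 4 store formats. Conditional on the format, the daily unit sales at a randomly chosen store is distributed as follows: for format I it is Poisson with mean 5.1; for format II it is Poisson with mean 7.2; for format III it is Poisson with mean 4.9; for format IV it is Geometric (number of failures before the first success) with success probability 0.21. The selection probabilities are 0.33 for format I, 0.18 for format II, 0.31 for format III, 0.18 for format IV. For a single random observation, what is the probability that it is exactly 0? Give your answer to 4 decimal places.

0.0423

Conditional on each format, P(X = 0): I: 0.00609675; II: 0.000746586; III: 0.00744658; IV: 0.21.
By total probability, P(X = 0) = 0.33·0.00609675 + 0.18·0.000746586 + 0.31·0.00744658 + 0.18·0.21 = 0.0422548.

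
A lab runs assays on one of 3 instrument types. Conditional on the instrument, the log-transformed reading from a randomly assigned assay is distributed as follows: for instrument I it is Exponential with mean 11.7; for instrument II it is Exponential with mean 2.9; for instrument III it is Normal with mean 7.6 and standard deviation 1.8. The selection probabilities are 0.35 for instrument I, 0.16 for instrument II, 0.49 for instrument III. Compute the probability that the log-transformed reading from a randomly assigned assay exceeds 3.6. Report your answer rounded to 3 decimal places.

Conditional on each instrument, P(X > 3.6): I: 0.735141; II: 0.288985; III: 0.986866.
By total probability, P(X > 3.6) = 0.35·0.735141 + 0.16·0.288985 + 0.49·0.986866 = 0.787101.

0.787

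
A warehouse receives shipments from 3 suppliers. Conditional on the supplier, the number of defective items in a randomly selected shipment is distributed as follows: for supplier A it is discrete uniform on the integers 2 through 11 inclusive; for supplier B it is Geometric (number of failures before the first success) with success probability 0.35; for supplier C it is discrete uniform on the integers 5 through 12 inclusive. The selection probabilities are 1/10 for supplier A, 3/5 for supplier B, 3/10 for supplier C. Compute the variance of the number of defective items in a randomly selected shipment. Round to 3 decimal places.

Per component, A: μ=6.5, E[X²]=50.5; B: μ=1.85714, E[X²]=8.7551; C: μ=8.5, E[X²]=77.5.
E[X] = 0.1·6.5 + 0.6·1.85714 + 0.3·8.5 = 4.31429.
E[X²] = 0.1·50.5 + 0.6·8.7551 + 0.3·77.5 = 33.5531.
Var(X) = E[X²] − (E[X])² = 33.5531 − 18.6131 = 14.94.

14.940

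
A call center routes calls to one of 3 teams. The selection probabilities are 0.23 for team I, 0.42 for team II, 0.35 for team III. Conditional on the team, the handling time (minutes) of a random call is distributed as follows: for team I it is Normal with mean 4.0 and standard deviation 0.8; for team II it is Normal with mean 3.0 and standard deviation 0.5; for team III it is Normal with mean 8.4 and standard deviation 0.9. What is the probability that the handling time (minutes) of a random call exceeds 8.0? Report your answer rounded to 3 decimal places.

0.235

Conditional on each team, P(X > 8.0): I: 2.86652e-07; II: 0; III: 0.671639.
By total probability, P(X > 8.0) = 0.23·2.86652e-07 + 0.42·0 + 0.35·0.671639 = 0.235074.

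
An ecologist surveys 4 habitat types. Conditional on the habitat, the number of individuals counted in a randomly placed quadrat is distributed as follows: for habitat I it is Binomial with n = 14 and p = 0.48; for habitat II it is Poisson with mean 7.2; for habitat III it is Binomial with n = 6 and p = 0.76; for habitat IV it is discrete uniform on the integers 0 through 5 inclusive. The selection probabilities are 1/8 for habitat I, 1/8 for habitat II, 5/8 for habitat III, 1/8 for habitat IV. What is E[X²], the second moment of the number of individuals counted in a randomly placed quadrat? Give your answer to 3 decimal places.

28.287

For each component E[X²] = Var + (mean)², giving I: 48.6528; II: 59.04; III: 21.888; IV: 9.16667.
Overall E[X²] = 0.125·48.6528 + 0.125·59.04 + 0.625·21.888 + 0.125·9.16667 = 28.2874.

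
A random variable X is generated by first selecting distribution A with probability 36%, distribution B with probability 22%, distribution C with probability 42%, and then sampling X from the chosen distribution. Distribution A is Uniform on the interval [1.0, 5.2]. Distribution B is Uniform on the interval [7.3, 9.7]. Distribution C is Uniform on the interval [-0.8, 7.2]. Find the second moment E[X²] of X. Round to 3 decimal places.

For each component E[X²] = Var + (mean)², giving A: 11.08; B: 72.73; C: 15.5733.
Overall E[X²] = 0.36·11.08 + 0.22·72.73 + 0.42·15.5733 = 26.5302.

26.530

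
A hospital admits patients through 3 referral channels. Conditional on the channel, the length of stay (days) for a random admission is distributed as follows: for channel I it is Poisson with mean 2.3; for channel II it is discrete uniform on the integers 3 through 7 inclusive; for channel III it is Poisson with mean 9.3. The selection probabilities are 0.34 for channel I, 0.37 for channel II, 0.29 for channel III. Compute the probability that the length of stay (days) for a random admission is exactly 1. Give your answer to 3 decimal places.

Conditional on each channel, P(X = 1): I: 0.230595; II: 0; III: 0.000850245.
By total probability, P(X = 1) = 0.34·0.230595 + 0.37·0 + 0.29·0.000850245 = 0.078649.

0.079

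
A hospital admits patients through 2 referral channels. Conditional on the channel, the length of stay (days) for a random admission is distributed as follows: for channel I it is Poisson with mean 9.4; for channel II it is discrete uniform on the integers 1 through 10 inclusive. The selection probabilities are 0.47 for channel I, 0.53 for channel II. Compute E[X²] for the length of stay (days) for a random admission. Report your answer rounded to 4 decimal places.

For each component E[X²] = Var + (mean)², giving I: 97.76; II: 38.5.
Overall E[X²] = 0.47·97.76 + 0.53·38.5 = 66.3522.

66.3522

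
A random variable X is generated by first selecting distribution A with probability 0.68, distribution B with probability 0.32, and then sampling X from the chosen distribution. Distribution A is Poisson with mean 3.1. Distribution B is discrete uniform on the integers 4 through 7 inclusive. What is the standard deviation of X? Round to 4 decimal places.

Per component, A: μ=3.1, E[X²]=12.71; B: μ=5.5, E[X²]=31.5.
E[X] = 0.68·3.1 + 0.32·5.5 = 3.868.
E[X²] = 0.68·12.71 + 0.32·31.5 = 18.7228.
Var(X) = E[X²] − (E[X])² = 18.7228 − 14.9614 = 3.76138.
SD(X) = √3.76138 = 1.93943.

1.9394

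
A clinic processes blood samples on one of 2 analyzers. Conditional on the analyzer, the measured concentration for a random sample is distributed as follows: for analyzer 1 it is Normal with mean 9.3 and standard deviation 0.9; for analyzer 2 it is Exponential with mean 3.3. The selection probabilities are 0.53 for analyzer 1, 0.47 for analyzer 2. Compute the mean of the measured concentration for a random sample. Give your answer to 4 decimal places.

Component means — 1: 9.3; 2: 3.3.
E[X] = 0.53·9.3 + 0.47·3.3 = 6.48.

6.4800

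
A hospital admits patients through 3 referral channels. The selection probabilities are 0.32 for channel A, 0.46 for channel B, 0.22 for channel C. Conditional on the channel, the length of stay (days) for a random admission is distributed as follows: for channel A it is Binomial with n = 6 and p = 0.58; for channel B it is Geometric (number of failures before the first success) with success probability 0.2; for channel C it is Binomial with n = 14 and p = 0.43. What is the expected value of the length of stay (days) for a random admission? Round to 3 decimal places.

Component means — A: 3.48; B: 4; C: 6.02.
E[X] = 0.32·3.48 + 0.46·4 + 0.22·6.02 = 4.278.

4.278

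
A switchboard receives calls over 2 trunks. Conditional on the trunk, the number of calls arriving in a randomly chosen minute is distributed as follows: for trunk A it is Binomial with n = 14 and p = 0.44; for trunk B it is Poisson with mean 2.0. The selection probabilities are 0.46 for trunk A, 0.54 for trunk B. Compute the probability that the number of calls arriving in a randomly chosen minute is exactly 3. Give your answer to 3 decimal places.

0.122

Conditional on each trunk, P(X = 3): A: 0.0526657; B: 0.180447.
By total probability, P(X = 3) = 0.46·0.0526657 + 0.54·0.180447 = 0.121668.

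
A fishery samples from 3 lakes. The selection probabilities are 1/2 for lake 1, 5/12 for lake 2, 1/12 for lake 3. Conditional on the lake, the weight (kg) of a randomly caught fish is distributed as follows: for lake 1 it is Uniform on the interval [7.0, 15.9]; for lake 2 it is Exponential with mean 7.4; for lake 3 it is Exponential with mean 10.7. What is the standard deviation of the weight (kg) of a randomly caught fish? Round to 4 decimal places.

6.2830

Per component, 1: μ=11.45, E[X²]=137.703; 2: μ=7.4, E[X²]=109.52; 3: μ=10.7, E[X²]=228.98.
E[X] = 0.5·11.45 + 0.416667·7.4 + 0.0833333·10.7 = 9.7.
E[X²] = 0.5·137.703 + 0.416667·109.52 + 0.0833333·228.98 = 133.567.
Var(X) = E[X²] − (E[X])² = 133.567 − 94.09 = 39.4767.
SD(X) = √39.4767 = 6.28305.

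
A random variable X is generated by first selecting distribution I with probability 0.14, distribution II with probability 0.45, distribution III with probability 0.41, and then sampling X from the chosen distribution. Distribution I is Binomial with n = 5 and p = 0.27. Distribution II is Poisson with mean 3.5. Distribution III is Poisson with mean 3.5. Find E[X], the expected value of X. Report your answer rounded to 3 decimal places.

Component means — I: 1.35; II: 3.5; III: 3.5.
E[X] = 0.14·1.35 + 0.45·3.5 + 0.41·3.5 = 3.199.

3.199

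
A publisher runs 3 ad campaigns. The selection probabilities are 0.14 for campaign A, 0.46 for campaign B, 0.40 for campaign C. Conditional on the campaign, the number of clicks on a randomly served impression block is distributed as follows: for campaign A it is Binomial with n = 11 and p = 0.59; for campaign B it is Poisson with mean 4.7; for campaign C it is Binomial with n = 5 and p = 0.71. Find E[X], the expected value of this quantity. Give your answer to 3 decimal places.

Component means — A: 6.49; B: 4.7; C: 3.55.
E[X] = 0.14·6.49 + 0.46·4.7 + 0.4·3.55 = 4.4906.

4.491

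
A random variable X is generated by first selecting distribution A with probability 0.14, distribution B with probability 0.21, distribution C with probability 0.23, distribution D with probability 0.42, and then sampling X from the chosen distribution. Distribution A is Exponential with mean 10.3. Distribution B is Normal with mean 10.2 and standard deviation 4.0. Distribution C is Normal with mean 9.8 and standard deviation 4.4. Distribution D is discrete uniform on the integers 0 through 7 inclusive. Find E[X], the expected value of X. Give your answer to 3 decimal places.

7.308

Component means — A: 10.3; B: 10.2; C: 9.8; D: 3.5.
E[X] = 0.14·10.3 + 0.21·10.2 + 0.23·9.8 + 0.42·3.5 = 7.308.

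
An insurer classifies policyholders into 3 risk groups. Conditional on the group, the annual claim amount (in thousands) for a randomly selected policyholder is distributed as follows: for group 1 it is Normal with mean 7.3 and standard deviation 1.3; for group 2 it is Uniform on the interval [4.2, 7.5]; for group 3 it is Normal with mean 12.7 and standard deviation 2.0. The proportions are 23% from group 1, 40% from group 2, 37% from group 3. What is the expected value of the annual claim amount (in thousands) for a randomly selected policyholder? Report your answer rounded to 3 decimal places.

Component means — 1: 7.3; 2: 5.85; 3: 12.7.
E[X] = 0.23·7.3 + 0.4·5.85 + 0.37·12.7 = 8.718.

8.718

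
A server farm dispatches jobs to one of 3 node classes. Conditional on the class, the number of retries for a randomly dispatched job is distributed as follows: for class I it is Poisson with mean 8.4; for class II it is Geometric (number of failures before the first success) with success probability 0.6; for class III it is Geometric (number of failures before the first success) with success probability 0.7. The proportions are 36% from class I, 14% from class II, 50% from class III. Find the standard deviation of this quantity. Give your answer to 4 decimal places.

Per component, I: μ=8.4, E[X²]=78.96; II: μ=0.666667, E[X²]=1.55556; III: μ=0.428571, E[X²]=0.795918.
E[X] = 0.36·8.4 + 0.14·0.666667 + 0.5·0.428571 = 3.33162.
E[X²] = 0.36·78.96 + 0.14·1.55556 + 0.5·0.795918 = 29.0413.
Var(X) = E[X²] − (E[X])² = 29.0413 − 11.0997 = 17.9417.
SD(X) = √17.9417 = 4.23576.

4.2358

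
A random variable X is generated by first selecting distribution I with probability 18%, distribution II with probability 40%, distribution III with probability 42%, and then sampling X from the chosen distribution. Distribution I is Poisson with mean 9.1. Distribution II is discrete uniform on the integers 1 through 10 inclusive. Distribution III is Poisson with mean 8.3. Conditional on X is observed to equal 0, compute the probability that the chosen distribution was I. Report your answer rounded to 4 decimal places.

Likelihoods P(X=0 | ·): I: 0.000111666; II: 0; III: 0.000248517.
Posterior ∝ prior × likelihood. Numerator for I: 0.18·0.000111666 = 2.00998e-05.
Normalizing constant: 0.18·0.000111666 + 0.4·0 + 0.42·0.000248517 = 0.000124477.
P(I | observation) = 2.00998e-05 / 0.000124477 = 0.161474.

0.1615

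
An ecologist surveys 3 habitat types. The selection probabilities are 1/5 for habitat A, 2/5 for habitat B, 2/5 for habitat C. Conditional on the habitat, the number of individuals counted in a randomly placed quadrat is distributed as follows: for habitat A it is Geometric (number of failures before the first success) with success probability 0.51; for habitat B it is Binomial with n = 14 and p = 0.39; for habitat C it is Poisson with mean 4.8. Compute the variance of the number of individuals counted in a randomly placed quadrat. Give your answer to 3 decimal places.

Per component, A: μ=0.960784, E[X²]=2.807; B: μ=5.46, E[X²]=33.1422; C: μ=4.8, E[X²]=27.84.
E[X] = 0.2·0.960784 + 0.4·5.46 + 0.4·4.8 = 4.29616.
E[X²] = 0.2·2.807 + 0.4·33.1422 + 0.4·27.84 = 24.9543.
Var(X) = E[X²] − (E[X])² = 24.9543 − 18.457 = 6.49732.

6.497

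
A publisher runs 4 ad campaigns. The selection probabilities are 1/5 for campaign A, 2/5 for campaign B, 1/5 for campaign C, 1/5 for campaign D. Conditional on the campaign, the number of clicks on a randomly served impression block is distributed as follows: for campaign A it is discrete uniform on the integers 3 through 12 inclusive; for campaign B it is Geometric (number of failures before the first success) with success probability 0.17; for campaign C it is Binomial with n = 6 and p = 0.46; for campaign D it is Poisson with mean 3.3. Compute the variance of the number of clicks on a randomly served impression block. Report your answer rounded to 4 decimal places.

16.8208

Per component, A: μ=7.5, E[X²]=64.5; B: μ=4.88235, E[X²]=52.5571; C: μ=2.76, E[X²]=9.108; D: μ=3.3, E[X²]=14.19.
E[X] = 0.2·7.5 + 0.4·4.88235 + 0.2·2.76 + 0.2·3.3 = 4.66494.
E[X²] = 0.2·64.5 + 0.4·52.5571 + 0.2·9.108 + 0.2·14.19 = 38.5824.
Var(X) = E[X²] − (E[X])² = 38.5824 − 21.7617 = 16.8208.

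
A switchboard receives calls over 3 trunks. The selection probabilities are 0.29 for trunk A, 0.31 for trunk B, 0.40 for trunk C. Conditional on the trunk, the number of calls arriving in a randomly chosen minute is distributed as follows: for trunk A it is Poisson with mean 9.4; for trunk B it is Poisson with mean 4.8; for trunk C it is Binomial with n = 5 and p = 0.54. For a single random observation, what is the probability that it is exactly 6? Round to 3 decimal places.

Conditional on each trunk, P(X = 6): A: 0.0792623; B: 0.139798; C: 0.
By total probability, P(X = 6) = 0.29·0.0792623 + 0.31·0.139798 + 0.4·0 = 0.0663235.

0.066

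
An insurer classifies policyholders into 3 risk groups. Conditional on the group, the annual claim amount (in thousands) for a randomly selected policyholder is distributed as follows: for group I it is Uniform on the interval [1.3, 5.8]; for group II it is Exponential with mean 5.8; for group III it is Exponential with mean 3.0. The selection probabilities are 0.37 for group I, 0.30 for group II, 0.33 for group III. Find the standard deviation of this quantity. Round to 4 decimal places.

Per component, I: μ=3.55, E[X²]=14.29; II: μ=5.8, E[X²]=67.28; III: μ=3, E[X²]=18.
E[X] = 0.37·3.55 + 0.3·5.8 + 0.33·3 = 4.0435.
E[X²] = 0.37·14.29 + 0.3·67.28 + 0.33·18 = 31.4113.
Var(X) = E[X²] − (E[X])² = 31.4113 − 16.3499 = 15.0614.
SD(X) = √15.0614 = 3.8809.

3.8809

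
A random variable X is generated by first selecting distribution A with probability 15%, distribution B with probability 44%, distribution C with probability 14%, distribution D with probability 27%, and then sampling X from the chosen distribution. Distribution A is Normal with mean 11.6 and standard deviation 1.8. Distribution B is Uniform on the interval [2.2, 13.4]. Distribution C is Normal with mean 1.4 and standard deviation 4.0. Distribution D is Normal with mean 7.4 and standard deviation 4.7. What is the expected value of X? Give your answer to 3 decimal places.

7.366

Component means — A: 11.6; B: 7.8; C: 1.4; D: 7.4.
E[X] = 0.15·11.6 + 0.44·7.8 + 0.14·1.4 + 0.27·7.4 = 7.366.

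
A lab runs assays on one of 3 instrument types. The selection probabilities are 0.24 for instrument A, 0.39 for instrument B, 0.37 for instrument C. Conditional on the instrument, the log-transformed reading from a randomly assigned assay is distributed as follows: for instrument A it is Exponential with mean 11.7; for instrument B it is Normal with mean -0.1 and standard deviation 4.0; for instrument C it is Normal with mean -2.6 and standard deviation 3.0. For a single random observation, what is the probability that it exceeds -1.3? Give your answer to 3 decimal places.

0.604

Conditional on each instrument, P(X > -1.3): A: 1; B: 0.617911; C: 0.332386.
By total probability, P(X > -1.3) = 0.24·1 + 0.39·0.617911 + 0.37·0.332386 = 0.603968.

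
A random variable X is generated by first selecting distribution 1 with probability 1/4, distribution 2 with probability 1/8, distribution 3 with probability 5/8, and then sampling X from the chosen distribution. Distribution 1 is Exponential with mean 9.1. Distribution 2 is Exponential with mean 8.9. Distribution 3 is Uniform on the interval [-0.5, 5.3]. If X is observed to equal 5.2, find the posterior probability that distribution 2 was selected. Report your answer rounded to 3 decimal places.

0.060

Likelihoods f(5.2 | ·): 1: 0.0620569; 2: 0.0626419; 3: 0.172414.
Posterior ∝ prior × likelihood. Numerator for 2: 0.125·0.0626419 = 0.00783024.
Normalizing constant: 0.25·0.0620569 + 0.125·0.0626419 + 0.625·0.172414 = 0.131103.
P(2 | observation) = 0.00783024 / 0.131103 = 0.0597258.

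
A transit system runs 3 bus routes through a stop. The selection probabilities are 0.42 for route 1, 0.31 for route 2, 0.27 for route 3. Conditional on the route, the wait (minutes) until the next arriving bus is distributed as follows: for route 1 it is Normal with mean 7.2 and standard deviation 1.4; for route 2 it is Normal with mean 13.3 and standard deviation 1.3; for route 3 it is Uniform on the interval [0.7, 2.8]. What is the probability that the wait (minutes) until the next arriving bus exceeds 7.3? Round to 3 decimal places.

Conditional on each route, P(X > 7.3): 1: 0.471528; 2: 0.999998; 3: 0.
By total probability, P(X > 7.3) = 0.42·0.471528 + 0.31·0.999998 + 0.27·0 = 0.508041.

0.508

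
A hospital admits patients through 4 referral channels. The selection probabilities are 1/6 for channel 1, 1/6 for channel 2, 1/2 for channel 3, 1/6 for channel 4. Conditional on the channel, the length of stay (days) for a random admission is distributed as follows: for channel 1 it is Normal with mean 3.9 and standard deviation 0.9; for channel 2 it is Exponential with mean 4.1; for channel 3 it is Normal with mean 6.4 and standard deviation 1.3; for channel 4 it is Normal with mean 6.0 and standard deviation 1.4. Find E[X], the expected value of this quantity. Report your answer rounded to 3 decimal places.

Component means — 1: 3.9; 2: 4.1; 3: 6.4; 4: 6.
E[X] = 0.166667·3.9 + 0.166667·4.1 + 0.5·6.4 + 0.166667·6 = 5.53333.

5.533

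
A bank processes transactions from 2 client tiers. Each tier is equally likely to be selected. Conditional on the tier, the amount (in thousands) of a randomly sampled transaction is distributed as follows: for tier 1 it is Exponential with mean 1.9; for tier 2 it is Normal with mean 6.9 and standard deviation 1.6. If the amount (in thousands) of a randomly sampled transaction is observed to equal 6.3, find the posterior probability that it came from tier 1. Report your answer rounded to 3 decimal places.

0.076

Likelihoods f(6.3 | ·): 1: 0.0191081; 2: 0.232409.
Posterior ∝ prior × likelihood. Numerator for 1: 0.5·0.0191081 = 0.00955405.
Normalizing constant: 0.5·0.0191081 + 0.5·0.232409 = 0.125759.
P(1 | observation) = 0.00955405 / 0.125759 = 0.0759712.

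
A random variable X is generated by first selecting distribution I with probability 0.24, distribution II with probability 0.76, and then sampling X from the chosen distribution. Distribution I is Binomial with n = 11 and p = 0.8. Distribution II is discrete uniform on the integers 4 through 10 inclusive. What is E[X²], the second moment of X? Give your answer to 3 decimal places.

59.288

For each component E[X²] = Var + (mean)², giving I: 79.2; II: 53.
Overall E[X²] = 0.24·79.2 + 0.76·53 = 59.288.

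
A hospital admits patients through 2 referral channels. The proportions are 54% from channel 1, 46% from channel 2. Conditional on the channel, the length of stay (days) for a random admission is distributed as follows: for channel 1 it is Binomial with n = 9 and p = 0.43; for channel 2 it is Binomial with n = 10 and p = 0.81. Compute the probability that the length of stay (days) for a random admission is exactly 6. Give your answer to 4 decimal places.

Conditional on each channel, P(X = 6): 1: 0.0983365; 2: 0.0772936.
By total probability, P(X = 6) = 0.54·0.0983365 + 0.46·0.0772936 = 0.0886568.

0.0887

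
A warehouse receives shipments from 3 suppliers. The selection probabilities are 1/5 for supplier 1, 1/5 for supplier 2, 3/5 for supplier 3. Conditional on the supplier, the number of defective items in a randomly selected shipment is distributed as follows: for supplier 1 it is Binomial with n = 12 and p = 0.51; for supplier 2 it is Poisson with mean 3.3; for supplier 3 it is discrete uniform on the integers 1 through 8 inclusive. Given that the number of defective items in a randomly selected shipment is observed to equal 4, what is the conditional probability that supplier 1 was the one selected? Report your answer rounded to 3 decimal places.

0.166

Likelihoods P(X=4 | ·): 1: 0.11129; 2: 0.182252; 3: 0.125.
Posterior ∝ prior × likelihood. Numerator for 1: 0.2·0.11129 = 0.0222579.
Normalizing constant: 0.2·0.11129 + 0.2·0.182252 + 0.6·0.125 = 0.133708.
P(1 | observation) = 0.0222579 / 0.133708 = 0.166466.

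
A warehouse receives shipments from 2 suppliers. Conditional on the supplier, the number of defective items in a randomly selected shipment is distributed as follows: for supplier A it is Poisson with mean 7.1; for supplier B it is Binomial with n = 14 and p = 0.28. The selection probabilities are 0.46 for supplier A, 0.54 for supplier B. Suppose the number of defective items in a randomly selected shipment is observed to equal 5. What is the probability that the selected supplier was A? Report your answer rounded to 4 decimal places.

0.3710

Likelihoods P(X=5 | ·): A: 0.124057; B: 0.179162.
Posterior ∝ prior × likelihood. Numerator for A: 0.46·0.124057 = 0.057066.
Normalizing constant: 0.46·0.124057 + 0.54·0.179162 = 0.153814.
P(A | observation) = 0.057066 / 0.153814 = 0.371007.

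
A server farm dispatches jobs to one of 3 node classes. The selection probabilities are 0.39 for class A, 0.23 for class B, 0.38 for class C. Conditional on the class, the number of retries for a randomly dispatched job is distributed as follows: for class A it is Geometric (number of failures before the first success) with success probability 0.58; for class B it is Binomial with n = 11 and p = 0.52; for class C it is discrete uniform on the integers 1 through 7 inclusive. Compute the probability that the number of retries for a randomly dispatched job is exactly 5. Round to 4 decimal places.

Conditional on each class, P(X = 5): A: 0.00758009; B: 0.214836; C: 0.142857.
By total probability, P(X = 5) = 0.39·0.00758009 + 0.23·0.214836 + 0.38·0.142857 = 0.106654.

0.1067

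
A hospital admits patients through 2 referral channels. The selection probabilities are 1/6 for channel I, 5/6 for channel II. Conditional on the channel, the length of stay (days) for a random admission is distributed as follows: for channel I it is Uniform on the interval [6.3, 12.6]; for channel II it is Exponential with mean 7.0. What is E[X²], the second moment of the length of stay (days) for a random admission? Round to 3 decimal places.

For each component E[X²] = Var + (mean)², giving I: 92.61; II: 98.
Overall E[X²] = 0.166667·92.61 + 0.833333·98 = 97.1017.

97.102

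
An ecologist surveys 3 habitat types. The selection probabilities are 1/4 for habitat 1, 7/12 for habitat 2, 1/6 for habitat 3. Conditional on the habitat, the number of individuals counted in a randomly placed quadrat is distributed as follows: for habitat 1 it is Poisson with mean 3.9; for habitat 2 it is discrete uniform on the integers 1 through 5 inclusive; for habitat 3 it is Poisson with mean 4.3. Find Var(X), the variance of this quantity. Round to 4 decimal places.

Per component, 1: μ=3.9, E[X²]=19.11; 2: μ=3, E[X²]=11; 3: μ=4.3, E[X²]=22.79.
E[X] = 0.25·3.9 + 0.583333·3 + 0.166667·4.3 = 3.44167.
E[X²] = 0.25·19.11 + 0.583333·11 + 0.166667·22.79 = 14.9925.
Var(X) = E[X²] − (E[X])² = 14.9925 − 11.8451 = 3.14743.

3.1474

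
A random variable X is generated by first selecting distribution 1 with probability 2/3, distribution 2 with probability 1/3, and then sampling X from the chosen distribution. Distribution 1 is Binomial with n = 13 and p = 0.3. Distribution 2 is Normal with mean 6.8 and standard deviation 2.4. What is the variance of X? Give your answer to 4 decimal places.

5.6089

Per component, 1: μ=3.9, E[X²]=17.94; 2: μ=6.8, E[X²]=52.
E[X] = 0.666667·3.9 + 0.333333·6.8 = 4.86667.
E[X²] = 0.666667·17.94 + 0.333333·52 = 29.2933.
Var(X) = E[X²] − (E[X])² = 29.2933 − 23.6844 = 5.60889.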